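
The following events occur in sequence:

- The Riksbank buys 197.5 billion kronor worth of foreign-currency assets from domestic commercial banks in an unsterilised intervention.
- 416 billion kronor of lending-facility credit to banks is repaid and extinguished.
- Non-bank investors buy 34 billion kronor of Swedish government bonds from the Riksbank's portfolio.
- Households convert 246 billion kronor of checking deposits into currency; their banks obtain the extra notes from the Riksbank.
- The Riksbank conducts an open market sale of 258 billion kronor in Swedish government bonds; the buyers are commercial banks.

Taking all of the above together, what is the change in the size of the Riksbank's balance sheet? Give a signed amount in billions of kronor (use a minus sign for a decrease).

-510.5 billion

FX purchase 197.5 billion kronor: a Riksbank asset is acquired → +197.5B.
Discount-window repayment 416 billion kronor: a Riksbank asset is shed → −416B.
Asset sale (to non-banks) 34 billion kronor: a Riksbank asset is shed → −34B.
Currency withdrawal 246 billion kronor: only the composition of liabilities changes → 0.
OMO sale (to banks) 258 billion kronor: a Riksbank asset is shed → −258B.
Net: 197.5 − 416 − 34 + 0 − 258 = -510.5 billion.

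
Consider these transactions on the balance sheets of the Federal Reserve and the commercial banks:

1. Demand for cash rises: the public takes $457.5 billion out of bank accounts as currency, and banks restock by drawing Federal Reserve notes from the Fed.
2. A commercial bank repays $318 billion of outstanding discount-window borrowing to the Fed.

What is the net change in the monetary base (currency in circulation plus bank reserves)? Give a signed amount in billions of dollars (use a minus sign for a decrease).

-$318 billion

Currency withdrawal $457.5 billion: just a shift between currency and reserves — both are base money → 0.
Discount-window repayment $318 billion: Fed balance sheet contracts → −$318B.
Net: 0 − 318 = -$318 billion.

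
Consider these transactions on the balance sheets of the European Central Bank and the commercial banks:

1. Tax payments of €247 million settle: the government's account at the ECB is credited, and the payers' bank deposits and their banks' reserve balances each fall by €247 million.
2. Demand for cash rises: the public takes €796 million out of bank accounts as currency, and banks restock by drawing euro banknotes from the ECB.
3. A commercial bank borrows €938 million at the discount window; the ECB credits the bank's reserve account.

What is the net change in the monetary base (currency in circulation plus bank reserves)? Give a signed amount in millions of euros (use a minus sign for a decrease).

Government account inflow €247 million: reserves shift to a non-base liability → −€247M.
Currency withdrawal €796 million: just a shift between currency and reserves — both are base money → 0.
Discount-window loan €938 million: ECB balance sheet expands → +€938M.
Net: −247 + 0 + 938 = +€691 million.

+€691 million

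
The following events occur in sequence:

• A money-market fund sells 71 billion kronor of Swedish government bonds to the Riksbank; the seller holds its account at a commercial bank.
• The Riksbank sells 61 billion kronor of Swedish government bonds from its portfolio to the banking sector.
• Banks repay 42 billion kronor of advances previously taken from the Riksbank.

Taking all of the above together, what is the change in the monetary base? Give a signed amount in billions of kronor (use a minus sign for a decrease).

Asset purchase (from non-banks) 71 billion kronor: Riksbank balance sheet expands → +71B.
OMO sale (to banks) 61 billion kronor: Riksbank balance sheet contracts → −61B.
Discount-window repayment 42 billion kronor: Riksbank balance sheet contracts → −42B.
Net: 71 − 61 − 42 = -32 billion.

-32 billion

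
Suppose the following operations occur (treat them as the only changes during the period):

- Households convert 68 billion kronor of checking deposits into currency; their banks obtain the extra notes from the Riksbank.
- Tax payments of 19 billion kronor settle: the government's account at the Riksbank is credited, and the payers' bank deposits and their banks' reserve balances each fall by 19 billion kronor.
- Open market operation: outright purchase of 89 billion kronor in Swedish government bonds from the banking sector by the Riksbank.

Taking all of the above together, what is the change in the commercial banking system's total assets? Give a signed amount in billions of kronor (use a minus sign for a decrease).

Currency withdrawal 68 billion kronor: bank balance sheets shrink → −68B.
Government account inflow 19 billion kronor: bank balance sheets shrink → −19B.
OMO purchase (from banks) 89 billion kronor: just an asset swap on bank balance sheets → 0.
Net: −68 − 19 + 0 = -87 billion.

-87 billion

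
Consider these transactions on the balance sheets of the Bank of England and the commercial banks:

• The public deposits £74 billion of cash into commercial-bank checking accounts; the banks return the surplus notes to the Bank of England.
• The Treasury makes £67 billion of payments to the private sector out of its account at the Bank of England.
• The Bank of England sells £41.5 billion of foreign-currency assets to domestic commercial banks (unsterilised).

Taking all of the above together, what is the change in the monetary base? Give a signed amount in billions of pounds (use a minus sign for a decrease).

Bank of England balance sheet:
  Assets:      Foreign assets −£41.5B
  Liabilities: Bank reserves +£99.5B, Currency in circulation −£74B, Government deposits −£67B
Monetary base = currency + reserves: −£74B + (+£99.5B) = +£25.5 billion.

+£25.5 billion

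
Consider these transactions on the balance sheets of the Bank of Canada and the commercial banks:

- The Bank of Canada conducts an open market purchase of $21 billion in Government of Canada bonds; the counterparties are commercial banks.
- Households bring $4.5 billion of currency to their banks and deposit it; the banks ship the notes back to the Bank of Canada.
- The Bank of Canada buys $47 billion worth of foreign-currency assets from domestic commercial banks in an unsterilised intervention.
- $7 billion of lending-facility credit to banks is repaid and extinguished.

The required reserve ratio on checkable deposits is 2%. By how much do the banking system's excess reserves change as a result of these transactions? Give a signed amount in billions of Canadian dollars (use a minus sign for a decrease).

+$65.41 billion

OMO purchase (from banks) $21 billion: reserves +$21B, deposits 0.
Currency deposit $4.5 billion: reserves +$4.5B, deposits +$4.5B.
FX purchase $47 billion: reserves +$47B, deposits 0.
Discount-window repayment $7 billion: reserves −$7B, deposits 0.
Totals: Δreserves = +$65.5B, Δdeposits = +$4.5B.
Δrequired reserves = 2% × +$4.5B = +$0.09B.
Δexcess reserves = Δreserves − Δrequired = +$65.5B − (+$0.09B) = +$65.41 billion.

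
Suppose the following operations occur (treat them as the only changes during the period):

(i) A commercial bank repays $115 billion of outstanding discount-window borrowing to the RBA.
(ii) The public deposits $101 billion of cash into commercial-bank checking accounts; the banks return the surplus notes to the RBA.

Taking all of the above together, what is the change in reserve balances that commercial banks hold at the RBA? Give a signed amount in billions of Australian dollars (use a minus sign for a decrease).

-$14 billion

Discount-window repayment $115 billion: repayment is debited from reserves → −$115B.
Currency deposit $101 billion: returned notes are swapped for reserve credit → +$101B.
Net: −115 + 101 = -$14 billion.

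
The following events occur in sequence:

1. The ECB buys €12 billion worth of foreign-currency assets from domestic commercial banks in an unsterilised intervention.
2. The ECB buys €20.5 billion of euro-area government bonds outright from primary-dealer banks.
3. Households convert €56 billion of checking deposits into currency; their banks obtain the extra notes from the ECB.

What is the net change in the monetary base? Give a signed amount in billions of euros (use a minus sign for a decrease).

ECB balance sheet:
  Assets:      Securities +€20.5B, Foreign assets +€12B
  Liabilities: Bank reserves −€23.5B, Currency in circulation +€56B
Monetary base = currency + reserves: +€56B + (−€23.5B) = +€32.5 billion.

+€32.5 billion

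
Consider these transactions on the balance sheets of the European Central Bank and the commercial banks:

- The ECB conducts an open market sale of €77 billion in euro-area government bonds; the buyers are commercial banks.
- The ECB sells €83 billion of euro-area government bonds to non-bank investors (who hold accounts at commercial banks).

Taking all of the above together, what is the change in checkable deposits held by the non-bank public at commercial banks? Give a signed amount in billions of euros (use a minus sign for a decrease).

OMO sale (to banks) €77 billion: the counterparty is a bank, so public deposits are unchanged → 0.
Asset sale (to non-banks) €83 billion: non-bank counterparties' bank balances fall → −€83B.
Net: 0 − 83 = -€83 billion.

-€83 billion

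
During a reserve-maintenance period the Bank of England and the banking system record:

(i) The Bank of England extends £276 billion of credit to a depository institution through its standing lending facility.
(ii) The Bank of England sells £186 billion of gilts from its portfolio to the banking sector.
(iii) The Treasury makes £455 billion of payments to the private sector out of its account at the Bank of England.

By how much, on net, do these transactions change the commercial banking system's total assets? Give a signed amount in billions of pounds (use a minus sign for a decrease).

Bank of England balance sheet:
  Assets:      Securities −£186B, Loans to banks +£276B
  Liabilities: Bank reserves +£545B, Government deposits −£455B
Commercial banking system:
  Assets:      Reserves at CB +£545B, Securities +£186B
  Liabilities: Checkable deposits +£455B, Borrowings from CB +£276B
Change in total bank assets = +£731 billion.

+£731 billion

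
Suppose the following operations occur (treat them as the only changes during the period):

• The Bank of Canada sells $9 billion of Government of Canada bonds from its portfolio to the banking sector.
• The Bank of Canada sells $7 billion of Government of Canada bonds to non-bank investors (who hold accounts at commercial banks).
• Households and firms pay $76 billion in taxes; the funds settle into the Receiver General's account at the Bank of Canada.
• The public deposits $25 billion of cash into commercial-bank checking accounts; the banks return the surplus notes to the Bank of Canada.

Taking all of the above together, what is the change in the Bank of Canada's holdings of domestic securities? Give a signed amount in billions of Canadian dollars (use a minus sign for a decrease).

Bank of Canada balance sheet:
  Assets:      Securities −$16B
  Liabilities: Bank reserves −$67B, Currency in circulation −$25B, Government deposits +$76B
So the change in the Bank of Canada's holdings of domestic securities is -$16 billion.

-$16 billion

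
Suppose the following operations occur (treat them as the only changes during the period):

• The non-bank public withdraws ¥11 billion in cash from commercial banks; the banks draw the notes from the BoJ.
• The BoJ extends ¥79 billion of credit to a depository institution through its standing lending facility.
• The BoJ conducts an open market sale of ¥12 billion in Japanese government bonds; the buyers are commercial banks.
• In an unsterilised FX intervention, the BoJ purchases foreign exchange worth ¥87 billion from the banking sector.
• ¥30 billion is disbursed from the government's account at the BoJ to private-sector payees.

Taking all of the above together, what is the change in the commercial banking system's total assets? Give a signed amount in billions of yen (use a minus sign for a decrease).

BoJ balance sheet:
  Assets:      Securities −¥12B, Loans to banks +¥79B, Foreign assets +¥87B
  Liabilities: Bank reserves +¥173B, Currency in circulation +¥11B, Government deposits −¥30B
Commercial banking system:
  Assets:      Reserves at CB +¥173B, Securities +¥12B, Foreign assets −¥87B
  Liabilities: Checkable deposits +¥19B, Borrowings from CB +¥79B
Change in total bank assets = +¥98 billion.

+¥98 billion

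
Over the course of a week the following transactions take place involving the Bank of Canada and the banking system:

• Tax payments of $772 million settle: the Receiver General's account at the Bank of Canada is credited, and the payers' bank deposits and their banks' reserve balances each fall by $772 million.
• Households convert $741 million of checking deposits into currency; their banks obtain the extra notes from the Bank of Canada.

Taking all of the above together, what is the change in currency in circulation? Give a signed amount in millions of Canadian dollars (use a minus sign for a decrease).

+$741 million

Government account inflow $772 million: no currency enters or leaves circulation → 0.
Currency withdrawal $741 million: notes leave the central bank → +$741M.
Net: 0 + 741 = +$741 million.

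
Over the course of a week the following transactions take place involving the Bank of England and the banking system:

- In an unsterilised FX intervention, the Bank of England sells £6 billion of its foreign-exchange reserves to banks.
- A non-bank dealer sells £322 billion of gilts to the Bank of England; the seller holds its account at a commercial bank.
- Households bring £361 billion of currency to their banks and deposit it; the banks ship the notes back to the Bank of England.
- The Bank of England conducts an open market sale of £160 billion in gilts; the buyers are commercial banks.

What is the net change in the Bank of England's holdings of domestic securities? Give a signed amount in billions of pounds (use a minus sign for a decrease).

FX sale £6 billion: the Bank of England's securities portfolio is untouched → 0.
Asset purchase (from non-banks) £322 billion: securities added to the Bank of England's portfolio → +£322B.
Currency deposit £361 billion: the Bank of England's securities portfolio is untouched → 0.
OMO sale (to banks) £160 billion: securities removed from the Bank of England's portfolio → −£160B.
Net: 0 + 322 + 0 − 160 = +£162 billion.

+£162 billion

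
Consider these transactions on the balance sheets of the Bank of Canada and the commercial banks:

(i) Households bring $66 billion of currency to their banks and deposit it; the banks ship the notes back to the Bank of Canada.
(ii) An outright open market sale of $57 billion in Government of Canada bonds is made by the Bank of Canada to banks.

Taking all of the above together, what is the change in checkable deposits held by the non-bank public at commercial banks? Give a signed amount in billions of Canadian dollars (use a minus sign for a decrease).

Currency deposit $66 billion: non-bank counterparties' bank balances rise → +$66B.
OMO sale (to banks) $57 billion: the counterparty is a bank, so public deposits are unchanged → 0.
Net: 66 + 0 = +$66 billion.

+$66 billion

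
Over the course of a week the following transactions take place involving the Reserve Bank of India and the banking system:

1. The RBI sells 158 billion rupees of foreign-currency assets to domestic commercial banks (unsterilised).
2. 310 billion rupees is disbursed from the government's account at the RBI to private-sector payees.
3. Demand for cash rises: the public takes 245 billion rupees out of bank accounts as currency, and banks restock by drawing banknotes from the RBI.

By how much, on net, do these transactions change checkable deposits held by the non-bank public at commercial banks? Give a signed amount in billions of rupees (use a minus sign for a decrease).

RBI balance sheet:
  Assets:      Foreign assets −158B
  Liabilities: Bank reserves −93B, Currency in circulation +245B, Government deposits −310B
Commercial banking system:
  Assets:      Reserves at CB −93B, Foreign assets +158B
  Liabilities: Checkable deposits +65B
So the change in checkable deposits held by the non-bank public at commercial banks is +65 billion.

+65 billion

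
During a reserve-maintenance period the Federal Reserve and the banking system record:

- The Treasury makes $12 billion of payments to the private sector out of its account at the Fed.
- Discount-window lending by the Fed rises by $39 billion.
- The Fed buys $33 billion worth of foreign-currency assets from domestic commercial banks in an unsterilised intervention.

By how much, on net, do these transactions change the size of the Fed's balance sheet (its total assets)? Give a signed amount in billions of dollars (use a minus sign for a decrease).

+$72 billion

Fed balance sheet:
  Assets:      Loans to banks +$39B, Foreign assets +$33B
  Liabilities: Bank reserves +$84B, Government deposits −$12B
Commercial banking system:
  Assets:      Reserves at CB +$84B, Foreign assets −$33B
  Liabilities: Checkable deposits +$12B, Borrowings from CB +$39B
Change in total Fed assets = +$72 billion.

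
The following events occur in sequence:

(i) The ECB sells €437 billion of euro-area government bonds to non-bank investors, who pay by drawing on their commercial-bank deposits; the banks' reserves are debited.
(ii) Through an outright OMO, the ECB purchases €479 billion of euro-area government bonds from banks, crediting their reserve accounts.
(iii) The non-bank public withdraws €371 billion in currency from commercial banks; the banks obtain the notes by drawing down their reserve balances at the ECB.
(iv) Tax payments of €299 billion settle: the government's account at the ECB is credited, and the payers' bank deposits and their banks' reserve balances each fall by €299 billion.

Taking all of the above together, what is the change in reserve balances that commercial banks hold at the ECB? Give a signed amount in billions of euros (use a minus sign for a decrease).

Asset sale (to non-banks) €437 billion: the non-bank buyers' banks settle from reserves → −€437B.
OMO purchase (from banks) €479 billion: the ECB pays by crediting reserve accounts → +€479B.
Currency withdrawal €371 billion: banks swap reserves for currency → −€371B.
Government account inflow €299 billion: funds move from bank reserves into the government account → −€299B.
Net: −437 + 479 − 371 − 299 = -€628 billion.

-€628 billion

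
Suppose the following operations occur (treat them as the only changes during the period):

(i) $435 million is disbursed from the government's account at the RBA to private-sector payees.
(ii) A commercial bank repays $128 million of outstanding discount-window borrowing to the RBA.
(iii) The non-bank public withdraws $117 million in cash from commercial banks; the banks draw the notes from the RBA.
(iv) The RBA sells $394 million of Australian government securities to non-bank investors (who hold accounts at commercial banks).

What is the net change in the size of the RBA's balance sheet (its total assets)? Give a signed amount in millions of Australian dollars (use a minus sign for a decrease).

-$522 million

Government spending $435 million: only the composition of liabilities changes → 0.
Discount-window repayment $128 million: an RBA asset is shed → −$128M.
Currency withdrawal $117 million: only the composition of liabilities changes → 0.
Asset sale (to non-banks) $394 million: an RBA asset is shed → −$394M.
Net: 0 − 128 + 0 − 394 = -$522 million.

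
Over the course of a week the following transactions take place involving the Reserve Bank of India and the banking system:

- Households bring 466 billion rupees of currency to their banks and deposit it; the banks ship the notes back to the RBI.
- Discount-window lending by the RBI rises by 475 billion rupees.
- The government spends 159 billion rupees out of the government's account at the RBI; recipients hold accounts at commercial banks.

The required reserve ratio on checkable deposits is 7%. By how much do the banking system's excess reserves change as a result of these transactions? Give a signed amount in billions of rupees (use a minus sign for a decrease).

+1056.25 billion

Currency deposit 466 billion rupees: reserves +466B, deposits +466B.
Discount-window loan 475 billion rupees: reserves +475B, deposits 0.
Government spending 159 billion rupees: reserves +159B, deposits +159B.
Totals: Δreserves = +1100B, Δdeposits = +625B.
Δrequired reserves = 7% × +625B = +43.75B.
Δexcess reserves = Δreserves − Δrequired = +1100B − (+43.75B) = +1056.25 billion.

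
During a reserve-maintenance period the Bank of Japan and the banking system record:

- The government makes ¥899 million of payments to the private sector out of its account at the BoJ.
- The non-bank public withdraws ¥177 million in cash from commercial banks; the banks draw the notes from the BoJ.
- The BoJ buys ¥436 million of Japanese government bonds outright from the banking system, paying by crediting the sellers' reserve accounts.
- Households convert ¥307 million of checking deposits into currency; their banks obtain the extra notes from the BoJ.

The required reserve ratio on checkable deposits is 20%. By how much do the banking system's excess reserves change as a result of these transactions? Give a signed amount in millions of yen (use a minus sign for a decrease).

Government spending ¥899 million: reserves +¥899M, deposits +¥899M.
Currency withdrawal ¥177 million: reserves −¥177M, deposits −¥177M.
OMO purchase (from banks) ¥436 million: reserves +¥436M, deposits 0.
Currency withdrawal ¥307 million: reserves −¥307M, deposits −¥307M.
Totals: Δreserves = +¥851M, Δdeposits = +¥415M.
Δrequired reserves = 20% × +¥415M = +¥83M.
Δexcess reserves = Δreserves − Δrequired = +¥851M − (+¥83M) = +¥768 million.

+¥768 million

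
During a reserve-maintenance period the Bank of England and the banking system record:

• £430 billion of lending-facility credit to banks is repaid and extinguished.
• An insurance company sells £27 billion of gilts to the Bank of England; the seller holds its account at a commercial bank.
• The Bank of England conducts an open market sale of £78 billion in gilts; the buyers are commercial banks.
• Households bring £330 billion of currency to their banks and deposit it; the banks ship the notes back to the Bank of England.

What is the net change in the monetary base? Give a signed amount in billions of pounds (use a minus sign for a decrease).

-£481 billion

Discount-window repayment £430 billion: Bank of England balance sheet contracts → −£430B.
Asset purchase (from non-banks) £27 billion: Bank of England balance sheet expands → +£27B.
OMO sale (to banks) £78 billion: Bank of England balance sheet contracts → −£78B.
Currency deposit £330 billion: just a shift between currency and reserves — both are base money → 0.
Net: −430 + 27 − 78 + 0 = -£481 billion.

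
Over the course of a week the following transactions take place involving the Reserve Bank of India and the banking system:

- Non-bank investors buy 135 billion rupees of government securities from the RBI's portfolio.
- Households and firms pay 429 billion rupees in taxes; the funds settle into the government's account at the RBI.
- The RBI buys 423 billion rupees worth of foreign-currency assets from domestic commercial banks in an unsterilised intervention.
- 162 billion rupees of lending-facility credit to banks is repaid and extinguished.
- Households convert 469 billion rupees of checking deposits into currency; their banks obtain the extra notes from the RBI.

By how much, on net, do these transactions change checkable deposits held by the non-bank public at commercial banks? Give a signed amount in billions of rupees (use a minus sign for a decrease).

-1033 billion

Asset sale (to non-banks) 135 billion rupees: non-bank counterparties' bank balances fall → −135B.
Government account inflow 429 billion rupees: non-bank counterparties' bank balances fall → −429B.
FX purchase 423 billion rupees: the counterparty is a bank, so public deposits are unchanged → 0.
Discount-window repayment 162 billion rupees: the counterparty is a bank, so public deposits are unchanged → 0.
Currency withdrawal 469 billion rupees: non-bank counterparties' bank balances fall → −469B.
Net: −135 − 429 + 0 + 0 − 469 = -1033 billion.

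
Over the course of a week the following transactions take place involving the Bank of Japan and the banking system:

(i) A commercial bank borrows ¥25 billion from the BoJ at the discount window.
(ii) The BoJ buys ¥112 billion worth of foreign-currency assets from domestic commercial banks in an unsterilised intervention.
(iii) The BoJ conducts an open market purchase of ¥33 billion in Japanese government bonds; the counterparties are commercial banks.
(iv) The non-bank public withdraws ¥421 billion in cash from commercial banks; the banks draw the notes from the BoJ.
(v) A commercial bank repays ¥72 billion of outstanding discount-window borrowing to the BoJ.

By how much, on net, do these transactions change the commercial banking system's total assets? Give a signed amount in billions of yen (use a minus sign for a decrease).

-¥468 billion

Discount-window loan ¥25 billion: bank balance sheets expand → +¥25B.
FX purchase ¥112 billion: just an asset swap on bank balance sheets → 0.
OMO purchase (from banks) ¥33 billion: just an asset swap on bank balance sheets → 0.
Currency withdrawal ¥421 billion: bank balance sheets shrink → −¥421B.
Discount-window repayment ¥72 billion: bank balance sheets shrink → −¥72B.
Net: 25 + 0 + 0 − 421 − 72 = -¥468 billion.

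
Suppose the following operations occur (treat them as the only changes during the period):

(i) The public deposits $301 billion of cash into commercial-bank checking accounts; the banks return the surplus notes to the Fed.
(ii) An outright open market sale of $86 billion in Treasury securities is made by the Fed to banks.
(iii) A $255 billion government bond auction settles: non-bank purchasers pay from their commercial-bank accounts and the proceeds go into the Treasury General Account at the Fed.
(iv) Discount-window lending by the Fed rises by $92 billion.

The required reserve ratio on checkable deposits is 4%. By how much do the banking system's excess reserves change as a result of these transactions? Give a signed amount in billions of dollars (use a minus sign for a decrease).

Currency deposit $301 billion: reserves +$301B, deposits +$301B.
OMO sale (to banks) $86 billion: reserves −$86B, deposits 0.
Government account inflow $255 billion: reserves −$255B, deposits −$255B.
Discount-window loan $92 billion: reserves +$92B, deposits 0.
Totals: Δreserves = +$52B, Δdeposits = +$46B.
Δrequired reserves = 4% × +$46B = +$1.84B.
Δexcess reserves = Δreserves − Δrequired = +$52B − (+$1.84B) = +$50.16 billion.

+$50.16 billion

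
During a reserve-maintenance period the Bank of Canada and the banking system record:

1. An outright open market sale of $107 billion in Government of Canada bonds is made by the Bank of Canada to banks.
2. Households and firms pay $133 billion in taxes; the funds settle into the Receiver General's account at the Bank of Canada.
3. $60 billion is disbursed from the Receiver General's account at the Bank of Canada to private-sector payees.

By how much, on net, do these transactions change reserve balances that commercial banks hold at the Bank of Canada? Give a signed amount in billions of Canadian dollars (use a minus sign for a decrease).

-$180 billion

Bank of Canada balance sheet:
  Assets:      Securities −$107B
  Liabilities: Bank reserves −$180B, Government deposits +$73B
Commercial banking system:
  Assets:      Reserves at CB −$180B, Securities +$107B
  Liabilities: Checkable deposits −$73B
So the change in reserve balances that commercial banks hold at the Bank of Canada is -$180 billion.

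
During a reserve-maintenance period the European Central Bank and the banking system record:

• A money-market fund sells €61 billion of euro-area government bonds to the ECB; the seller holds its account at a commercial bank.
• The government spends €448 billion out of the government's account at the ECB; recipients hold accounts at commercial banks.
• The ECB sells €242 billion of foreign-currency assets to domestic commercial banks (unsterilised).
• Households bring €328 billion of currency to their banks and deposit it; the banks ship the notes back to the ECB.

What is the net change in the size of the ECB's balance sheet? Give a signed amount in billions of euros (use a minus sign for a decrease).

-€181 billion

ECB balance sheet:
  Assets:      Securities +€61B, Foreign assets −€242B
  Liabilities: Bank reserves +€595B, Currency in circulation −€328B, Government deposits −€448B
Change in total ECB assets = -€181 billion.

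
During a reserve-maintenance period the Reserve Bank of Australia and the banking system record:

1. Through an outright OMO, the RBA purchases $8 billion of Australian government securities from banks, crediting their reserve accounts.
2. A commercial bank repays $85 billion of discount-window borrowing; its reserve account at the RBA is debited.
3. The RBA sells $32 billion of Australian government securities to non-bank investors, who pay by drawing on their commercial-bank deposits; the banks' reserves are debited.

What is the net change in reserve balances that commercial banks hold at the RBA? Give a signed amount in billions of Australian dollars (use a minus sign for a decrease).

RBA balance sheet:
  Assets:      Securities −$24B, Loans to banks −$85B
  Liabilities: Bank reserves −$109B
Commercial banking system:
  Assets:      Reserves at CB −$109B, Securities −$8B
  Liabilities: Checkable deposits −$32B, Borrowings from CB −$85B
So the change in reserve balances that commercial banks hold at the RBA is -$109 billion.

-$109 billion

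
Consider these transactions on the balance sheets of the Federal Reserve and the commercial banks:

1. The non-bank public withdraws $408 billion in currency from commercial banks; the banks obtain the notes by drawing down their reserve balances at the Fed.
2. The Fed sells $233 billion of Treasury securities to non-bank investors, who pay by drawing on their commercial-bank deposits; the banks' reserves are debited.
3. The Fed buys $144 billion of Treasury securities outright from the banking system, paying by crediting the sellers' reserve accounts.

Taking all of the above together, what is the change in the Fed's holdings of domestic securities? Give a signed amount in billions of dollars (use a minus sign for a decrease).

-$89 billion

Fed balance sheet:
  Assets:      Securities −$89B
  Liabilities: Bank reserves −$497B, Currency in circulation +$408B
Commercial banking system:
  Assets:      Reserves at CB −$497B, Securities −$144B
  Liabilities: Checkable deposits −$641B
So the change in the Fed's holdings of domestic securities is -$89 billion.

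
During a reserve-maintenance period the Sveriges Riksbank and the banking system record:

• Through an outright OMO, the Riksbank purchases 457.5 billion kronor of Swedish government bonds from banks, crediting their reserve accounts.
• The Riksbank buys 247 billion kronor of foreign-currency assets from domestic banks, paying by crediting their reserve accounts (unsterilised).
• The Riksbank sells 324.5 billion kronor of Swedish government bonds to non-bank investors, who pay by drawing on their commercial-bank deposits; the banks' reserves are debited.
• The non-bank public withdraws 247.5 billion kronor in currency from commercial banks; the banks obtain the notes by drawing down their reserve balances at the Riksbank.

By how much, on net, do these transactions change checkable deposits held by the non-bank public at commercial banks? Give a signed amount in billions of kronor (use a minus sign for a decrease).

OMO purchase (from banks) 457.5 billion kronor: the counterparty is a bank, so public deposits are unchanged → 0.
FX purchase 247 billion kronor: the counterparty is a bank, so public deposits are unchanged → 0.
Asset sale (to non-banks) 324.5 billion kronor: non-bank counterparties' bank balances fall → −324.5B.
Currency withdrawal 247.5 billion kronor: non-bank counterparties' bank balances fall → −247.5B.
Net: 0 + 0 − 324.5 − 247.5 = -572 billion.

-572 billion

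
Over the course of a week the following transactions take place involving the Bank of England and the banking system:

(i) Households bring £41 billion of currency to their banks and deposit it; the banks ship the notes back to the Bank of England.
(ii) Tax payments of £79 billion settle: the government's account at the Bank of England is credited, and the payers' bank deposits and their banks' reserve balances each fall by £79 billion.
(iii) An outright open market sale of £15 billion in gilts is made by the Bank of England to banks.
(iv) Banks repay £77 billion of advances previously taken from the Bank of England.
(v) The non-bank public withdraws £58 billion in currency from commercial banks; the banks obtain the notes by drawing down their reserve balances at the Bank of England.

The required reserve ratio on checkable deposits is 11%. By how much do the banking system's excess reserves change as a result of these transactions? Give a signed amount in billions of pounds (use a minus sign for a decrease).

Currency deposit £41 billion: reserves +£41B, deposits +£41B.
Government account inflow £79 billion: reserves −£79B, deposits −£79B.
OMO sale (to banks) £15 billion: reserves −£15B, deposits 0.
Discount-window repayment £77 billion: reserves −£77B, deposits 0.
Currency withdrawal £58 billion: reserves −£58B, deposits −£58B.
Totals: Δreserves = −£188B, Δdeposits = −£96B.
Δrequired reserves = 11% × −£96B = −£10.56B.
Δexcess reserves = Δreserves − Δrequired = −£188B − (−£10.56B) = -£177.44 billion.

-£177.44 billion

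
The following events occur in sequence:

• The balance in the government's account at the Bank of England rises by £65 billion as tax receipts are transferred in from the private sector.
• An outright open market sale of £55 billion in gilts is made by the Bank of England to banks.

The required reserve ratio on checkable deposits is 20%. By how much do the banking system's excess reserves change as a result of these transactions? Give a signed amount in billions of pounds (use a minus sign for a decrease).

Government account inflow £65 billion: reserves −£65B, deposits −£65B.
OMO sale (to banks) £55 billion: reserves −£55B, deposits 0.
Totals: Δreserves = −£120B, Δdeposits = −£65B.
Δrequired reserves = 20% × −£65B = −£13B.
Δexcess reserves = Δreserves − Δrequired = −£120B − (−£13B) = -£107 billion.

-£107 billion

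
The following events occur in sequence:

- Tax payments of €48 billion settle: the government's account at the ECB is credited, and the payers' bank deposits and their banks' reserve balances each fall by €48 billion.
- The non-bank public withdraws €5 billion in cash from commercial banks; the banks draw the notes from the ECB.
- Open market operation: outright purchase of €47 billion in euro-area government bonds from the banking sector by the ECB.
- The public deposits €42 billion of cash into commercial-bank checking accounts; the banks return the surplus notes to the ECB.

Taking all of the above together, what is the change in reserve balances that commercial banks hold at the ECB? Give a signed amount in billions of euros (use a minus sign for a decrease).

+€36 billion

ECB balance sheet:
  Assets:      Securities +€47B
  Liabilities: Bank reserves +€36B, Currency in circulation −€37B, Government deposits +€48B
So the change in reserve balances that commercial banks hold at the ECB is +€36 billion.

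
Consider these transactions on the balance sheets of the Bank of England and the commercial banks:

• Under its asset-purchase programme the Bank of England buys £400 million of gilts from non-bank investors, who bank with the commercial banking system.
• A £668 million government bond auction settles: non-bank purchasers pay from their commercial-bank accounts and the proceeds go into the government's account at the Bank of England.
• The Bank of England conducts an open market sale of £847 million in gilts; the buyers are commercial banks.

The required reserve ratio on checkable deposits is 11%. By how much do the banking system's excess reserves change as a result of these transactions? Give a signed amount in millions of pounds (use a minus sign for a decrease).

Asset purchase (from non-banks) £400 million: reserves +£400M, deposits +£400M.
Government account inflow £668 million: reserves −£668M, deposits −£668M.
OMO sale (to banks) £847 million: reserves −£847M, deposits 0.
Totals: Δreserves = −£1115M, Δdeposits = −£268M.
Δrequired reserves = 11% × −£268M = −£29.48M.
Δexcess reserves = Δreserves − Δrequired = −£1115M − (−£29.48M) = -£1085.52 million.

-£1085.52 million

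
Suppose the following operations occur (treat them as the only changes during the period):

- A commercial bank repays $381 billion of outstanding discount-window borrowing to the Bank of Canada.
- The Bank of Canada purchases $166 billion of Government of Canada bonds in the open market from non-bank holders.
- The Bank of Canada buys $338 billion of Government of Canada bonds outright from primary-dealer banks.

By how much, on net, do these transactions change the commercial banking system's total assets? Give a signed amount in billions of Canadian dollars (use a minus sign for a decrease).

-$215 billion

Discount-window repayment $381 billion: bank balance sheets shrink → −$381B.
Asset purchase (from non-banks) $166 billion: bank balance sheets expand → +$166B.
OMO purchase (from banks) $338 billion: just an asset swap on bank balance sheets → 0.
Net: −381 + 166 + 0 = -$215 billion.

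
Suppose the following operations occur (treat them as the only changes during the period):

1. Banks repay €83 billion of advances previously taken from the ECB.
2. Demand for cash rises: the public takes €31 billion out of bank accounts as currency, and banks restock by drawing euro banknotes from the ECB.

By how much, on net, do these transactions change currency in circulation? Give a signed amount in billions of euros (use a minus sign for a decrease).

Discount-window repayment €83 billion: no currency enters or leaves circulation → 0.
Currency withdrawal €31 billion: notes leave the central bank → +€31B.
Net: 0 + 31 = +€31 billion.

+€31 billion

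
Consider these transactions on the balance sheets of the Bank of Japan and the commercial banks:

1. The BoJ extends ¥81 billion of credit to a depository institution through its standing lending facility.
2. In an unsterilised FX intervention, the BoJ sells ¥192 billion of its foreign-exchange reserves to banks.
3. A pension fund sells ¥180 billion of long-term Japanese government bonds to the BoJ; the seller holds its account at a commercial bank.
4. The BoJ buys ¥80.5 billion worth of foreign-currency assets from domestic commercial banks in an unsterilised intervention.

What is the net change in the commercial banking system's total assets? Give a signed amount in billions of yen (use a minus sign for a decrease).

BoJ balance sheet:
  Assets:      Securities +¥180B, Loans to banks +¥81B, Foreign assets −¥111.5B
  Liabilities: Bank reserves +¥149.5B
Commercial banking system:
  Assets:      Reserves at CB +¥149.5B, Foreign assets +¥111.5B
  Liabilities: Checkable deposits +¥180B, Borrowings from CB +¥81B
Change in total bank assets = +¥261 billion.

+¥261 billion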